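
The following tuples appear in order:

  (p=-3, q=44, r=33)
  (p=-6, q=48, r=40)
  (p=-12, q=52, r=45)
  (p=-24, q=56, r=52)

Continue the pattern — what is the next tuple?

(p=-48, q=60, r=57)

P: ×2 each step, so -3, -6, -12, -24 → -48.
Q goes 44, 48, 52, 56 → 60 (+4 each step).
For the r, alternating steps +7, +5, +7, +5, …: 33, 40, 45, 52 → 57.
Combining the parts gives (p=-48, q=60, r=57).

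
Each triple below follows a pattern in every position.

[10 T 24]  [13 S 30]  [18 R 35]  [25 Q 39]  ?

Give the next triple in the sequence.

[34 P 42]

First coordinate — differences are 3, 5, 7, … (increasing by 2 each time): 10, 13, 18, 25 → 34.
Letter: T, S, R, Q → P (letters move back 1 place in the alphabet).
Third coordinate goes 24, 30, 35, 39 → 42 (differences are 6, 5, 4, … (decreasing by 1 each time)).
So the next triple is [34 P 42].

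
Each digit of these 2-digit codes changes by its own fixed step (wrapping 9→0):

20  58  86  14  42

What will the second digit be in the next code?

Second digit goes 0, 8, 6, 4, 2 → 0 (−2 each step, mod 10).

0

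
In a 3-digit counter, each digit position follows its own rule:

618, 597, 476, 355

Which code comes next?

First digit: 6, 5, 4, 3 → 2 (−1 each step, mod 10).
Second digit: 1, 9, 7, 5 → 3 (−2 each step, mod 10).
Third digit: −1 each step, mod 10; 8, 7, 6, 5 → 4.
So the next code is 234.

234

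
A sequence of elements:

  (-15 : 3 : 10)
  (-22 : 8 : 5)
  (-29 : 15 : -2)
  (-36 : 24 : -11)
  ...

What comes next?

(-43 : 35 : -22)

First entry — −7 each step: -15, -22, -29, -36 → -43.
Second entry: 3, 8, 15, 24 → 35 (differences are 5, 7, 9, … (increasing by 2 each time)).
Third entry: 10, 5, -2, -11 → -22 (together with the second entry always sums to 13).
So the next element is (-43 : 35 : -22).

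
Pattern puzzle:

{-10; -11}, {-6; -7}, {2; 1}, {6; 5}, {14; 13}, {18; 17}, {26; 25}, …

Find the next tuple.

For the first component, alternating steps +4, +8, +4, +8, …: -10, -6, 2, 6, 14, 18, 26 → 30.
Second component goes -11, -7, 1, 5, 13, 17, 25 → 29 (always 1 less than the first component).
So the next tuple is {30; 29}.

{30; 29}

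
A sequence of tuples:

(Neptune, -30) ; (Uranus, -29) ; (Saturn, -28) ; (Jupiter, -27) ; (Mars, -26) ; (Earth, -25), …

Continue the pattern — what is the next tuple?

(Venus, -24)

Planet: Neptune, Uranus, Saturn, Jupiter, Mars, Earth → Venus (runs backward through the planets Mercury→Neptune).
Second value: +1 each step; -30, -29, -28, -27, -26, -25 → -24.
Combining the parts gives (Venus, -24).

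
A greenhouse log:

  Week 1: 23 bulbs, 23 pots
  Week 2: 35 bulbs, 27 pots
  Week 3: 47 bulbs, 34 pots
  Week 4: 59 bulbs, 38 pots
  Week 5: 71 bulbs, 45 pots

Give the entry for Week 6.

Bulbs: +12 each step; 23, 35, 47, 59, 71 → 83.
For the pots, alternating steps +4, +7, +4, +7, …: 23, 27, 34, 38, 45 → 49.
Combining the parts gives 83 bulbs, 49 pots.

83 bulbs, 49 pots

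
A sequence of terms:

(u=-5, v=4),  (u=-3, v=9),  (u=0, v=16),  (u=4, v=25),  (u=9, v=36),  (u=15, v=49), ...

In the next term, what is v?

U goes -5, -3, 0, 4, 9, 15 → 22 (differences are 2, 3, 4, … (increasing by 1 each time)).
V goes 4, 9, 16, 25, 36, 49 → 64 (perfect squares: 2², 3², 4², …).

64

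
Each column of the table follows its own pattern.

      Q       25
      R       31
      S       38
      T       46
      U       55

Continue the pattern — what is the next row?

Letter goes Q, R, S, T, U → V (letters move forward 1 place in the alphabet).
Second component: 25, 31, 38, 46, 55 → 65 (differences are 6, 7, 8, … (increasing by 1 each time)).
Combining the parts gives V  65.

V  65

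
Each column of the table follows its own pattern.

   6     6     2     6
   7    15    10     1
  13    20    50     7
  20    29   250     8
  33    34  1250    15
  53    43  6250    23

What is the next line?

86  48  31250  38

First component goes 6, 7, 13, 20, 33, 53 → 86 (each term is the sum of the two before it).
Second component: 6, 15, 20, 29, 34, 43 → 48 (alternating steps +9, +5, +9, +5, …).
Third component goes 2, 10, 50, 250, 1250, 6250 → 31250 (×5 each step).
For the fourth component, each term is the sum of the two before it: 6, 1, 7, 8, 15, 23 → 38.
Putting it together: 86  48  31250  38.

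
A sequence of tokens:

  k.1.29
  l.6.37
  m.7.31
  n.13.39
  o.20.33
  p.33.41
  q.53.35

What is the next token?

r.86.43

Letter: letters move forward 1 place in the alphabet, so k, l, m, n, o, p, q → r.
Second component: each term is the sum of the two before it; 1, 6, 7, 13, 20, 33, 53 → 86.
For the third component, alternating steps +8, −6, +8, −6, …: 29, 37, 31, 39, 33, 41, 35 → 43.
So the next token is r.86.43.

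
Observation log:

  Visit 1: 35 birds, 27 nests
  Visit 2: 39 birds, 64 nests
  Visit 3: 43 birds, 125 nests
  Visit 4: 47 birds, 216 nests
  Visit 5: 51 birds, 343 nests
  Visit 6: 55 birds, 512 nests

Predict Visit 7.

59 birds, 729 nests

Birds: +4 each step; 35, 39, 43, 47, 51, 55 → 59.
Nests goes 27, 64, 125, 216, 343, 512 → 729 (perfect cubes: 3³, 4³, 5³, …).
Putting it together: 59 birds, 729 nests.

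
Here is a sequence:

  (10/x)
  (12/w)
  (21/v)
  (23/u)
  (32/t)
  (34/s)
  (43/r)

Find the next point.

For the first slot, alternating steps +2, +9, +2, +9, …: 10, 12, 21, 23, 32, 34, 43 → 45.
For the letter, letters move back 1 place in the alphabet: x, w, v, u, t, s, r → q.
Combining the parts gives (45/q).

(45/q)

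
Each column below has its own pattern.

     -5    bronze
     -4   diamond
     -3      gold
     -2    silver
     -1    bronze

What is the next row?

First component — +1 each step: -5, -4, -3, -2, -1 → 0.
Rank — repeats bronze → diamond → gold → silver: bronze, diamond, gold, silver, bronze → diamond.
Putting it together: 0  diamond.

0  diamond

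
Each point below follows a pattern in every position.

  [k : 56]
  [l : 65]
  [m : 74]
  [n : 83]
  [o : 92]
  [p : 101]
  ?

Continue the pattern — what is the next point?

Letter: k, l, m, n, o, p → q (letters move forward 1 place in the alphabet).
Second value: +9 each step; 56, 65, 74, 83, 92, 101 → 110.
Combining the parts gives [q : 110].

[q : 110]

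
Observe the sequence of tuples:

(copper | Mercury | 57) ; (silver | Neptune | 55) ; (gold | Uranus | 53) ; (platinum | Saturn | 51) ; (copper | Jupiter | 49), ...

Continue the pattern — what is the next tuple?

(silver | Mars | 47)

Metal — repeats copper → silver → gold → platinum: copper, silver, gold, platinum, copper → silver.
Planet — runs backward through the planets Mercury→Neptune: Mercury, Neptune, Uranus, Saturn, Jupiter → Mars.
Third slot: −2 each step, so 57, 55, 53, 51, 49 → 47.
Combining the parts gives (silver | Mars | 47).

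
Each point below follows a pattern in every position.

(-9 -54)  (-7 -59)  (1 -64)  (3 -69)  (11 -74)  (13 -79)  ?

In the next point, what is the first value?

First value — alternating steps +2, +8, +2, +8, …: -9, -7, 1, 3, 11, 13 → 21.
Second value: −5 each step, so -54, -59, -64, -69, -74, -79 → -84.

21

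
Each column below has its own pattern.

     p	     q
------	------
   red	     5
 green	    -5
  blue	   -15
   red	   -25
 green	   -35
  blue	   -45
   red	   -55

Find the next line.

Column p goes red, green, blue, red, green, blue, red → green (repeats red → green → blue).
Column q: −10 each step, so 5, -5, -15, -25, -35, -45, -55 → -65.
Combining the parts gives green  -65.

green  -65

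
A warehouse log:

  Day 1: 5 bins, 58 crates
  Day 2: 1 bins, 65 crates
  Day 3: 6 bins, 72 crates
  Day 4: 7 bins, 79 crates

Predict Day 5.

13 bins, 86 crates

Bins: each term is the sum of the two before it, so 5, 1, 6, 7 → 13.
Crates: 58, 65, 72, 79 → 86 (+7 each step).
Combining the parts gives 13 bins, 86 crates.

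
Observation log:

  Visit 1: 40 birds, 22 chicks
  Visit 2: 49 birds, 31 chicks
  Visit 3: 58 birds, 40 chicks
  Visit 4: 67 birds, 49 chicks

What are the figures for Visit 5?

Birds: +9 each step; 40, 49, 58, 67 → 76.
Chicks: +9 each step; 22, 31, 40, 49 → 58.
Putting it together: 76 birds, 58 chicks.

76 birds, 58 chicks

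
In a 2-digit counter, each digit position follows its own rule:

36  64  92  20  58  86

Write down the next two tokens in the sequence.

First digit: +3 each step, mod 10, so 3, 6, 9, 2, 5, 8 → 1 → 4.
Second digit — −2 each step, mod 10: 6, 4, 2, 0, 8, 6 → 4 → 2.
So the next two tokens are 14 and 42.

14 then 42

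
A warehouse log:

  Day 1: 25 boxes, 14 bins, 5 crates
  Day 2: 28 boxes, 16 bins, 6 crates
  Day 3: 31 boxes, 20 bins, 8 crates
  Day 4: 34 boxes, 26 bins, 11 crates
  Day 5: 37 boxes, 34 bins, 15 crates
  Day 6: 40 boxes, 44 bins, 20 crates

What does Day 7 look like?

Boxes: +3 each step, so 25, 28, 31, 34, 37, 40 → 43.
For the bins, differences are 2, 4, 6, … (increasing by 2 each time): 14, 16, 20, 26, 34, 44 → 56.
For the crates, differences are 1, 2, 3, … (increasing by 1 each time): 5, 6, 8, 11, 15, 20 → 26.
Putting it together: 43 boxes, 56 bins, 26 crates.

43 boxes, 56 bins, 26 crates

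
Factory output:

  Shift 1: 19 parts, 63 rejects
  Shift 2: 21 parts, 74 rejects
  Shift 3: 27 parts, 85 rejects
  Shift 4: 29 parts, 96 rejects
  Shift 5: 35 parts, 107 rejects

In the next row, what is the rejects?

Rejects — +11 each step: 63, 74, 85, 96, 107 → 118.

118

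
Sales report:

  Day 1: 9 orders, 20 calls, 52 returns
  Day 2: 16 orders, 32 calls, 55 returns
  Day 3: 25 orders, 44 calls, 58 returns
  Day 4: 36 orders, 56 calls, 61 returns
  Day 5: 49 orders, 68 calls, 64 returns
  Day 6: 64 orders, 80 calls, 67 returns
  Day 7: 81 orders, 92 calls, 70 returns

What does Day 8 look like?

For the orders, perfect squares: 3², 4², 5², …: 9, 16, 25, 36, 49, 64, 81 → 100.
For the calls, +12 each step: 20, 32, 44, 56, 68, 80, 92 → 104.
Returns goes 52, 55, 58, 61, 64, 67, 70 → 73 (+3 each step).
So the next row is 100 orders, 104 calls, 73 returns.

100 orders, 104 calls, 73 returns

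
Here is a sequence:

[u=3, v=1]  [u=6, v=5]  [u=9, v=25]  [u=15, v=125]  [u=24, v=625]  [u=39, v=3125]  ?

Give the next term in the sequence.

[u=63, v=15625]

U: each term is the sum of the two before it; 3, 6, 9, 15, 24, 39 → 63.
V: ×5 each step, so 1, 5, 25, 125, 625, 3125 → 15625.
Combining the parts gives [u=63, v=15625].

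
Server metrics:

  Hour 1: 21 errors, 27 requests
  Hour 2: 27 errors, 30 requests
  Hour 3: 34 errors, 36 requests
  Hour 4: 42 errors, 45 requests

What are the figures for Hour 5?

Errors goes 21, 27, 34, 42 → 51 (differences are 6, 7, 8, … (increasing by 1 each time)).
For the requests, differences are 3, 6, 9, … (increasing by 3 each time): 27, 30, 36, 45 → 57.
Putting it together: 51 errors, 57 requests.

51 errors, 57 requests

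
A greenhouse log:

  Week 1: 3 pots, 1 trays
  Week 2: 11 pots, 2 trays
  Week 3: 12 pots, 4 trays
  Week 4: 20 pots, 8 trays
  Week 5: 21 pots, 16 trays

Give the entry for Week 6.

Pots: alternating steps +8, +1, +8, +1, …; 3, 11, 12, 20, 21 → 29.
Trays: ×2 each step, so 1, 2, 4, 8, 16 → 32.
So the next record is 29 pots, 32 trays.

29 pots, 32 trays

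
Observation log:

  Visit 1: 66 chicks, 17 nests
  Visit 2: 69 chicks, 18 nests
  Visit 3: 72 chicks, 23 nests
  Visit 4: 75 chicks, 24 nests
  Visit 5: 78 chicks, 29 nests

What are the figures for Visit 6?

81 chicks, 30 nests

Chicks: +3 each step; 66, 69, 72, 75, 78 → 81.
Nests goes 17, 18, 23, 24, 29 → 30 (alternating steps +1, +5, +1, +5, …).
So the next record is 81 chicks, 30 nests.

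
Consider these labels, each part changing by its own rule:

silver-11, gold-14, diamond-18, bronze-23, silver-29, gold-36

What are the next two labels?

Rank: repeats silver → gold → diamond → bronze; silver, gold, diamond, bronze, silver, gold → diamond → bronze.
Second component: 11, 14, 18, 23, 29, 36 → 44 → 53 (differences are 3, 4, 5, … (increasing by 1 each time)).
Putting the parts together: diamond-44 and then bronze-53.

diamond-44 then bronze-53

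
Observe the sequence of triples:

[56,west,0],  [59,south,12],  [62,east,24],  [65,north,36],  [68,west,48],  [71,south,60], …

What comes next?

First entry: 56, 59, 62, 65, 68, 71 → 74 (+3 each step).
Direction goes west, south, east, north, west, south → east (repeats west → south → east → north).
Third entry: 0, 12, 24, 36, 48, 60 → 72 (+12 each step).
Putting it together: [74,east,72].

[74,east,72]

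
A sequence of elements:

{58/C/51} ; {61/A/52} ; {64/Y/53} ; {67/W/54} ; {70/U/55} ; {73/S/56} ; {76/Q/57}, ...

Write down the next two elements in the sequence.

{79/O/58}, {82/M/59}

For the first coordinate, +3 each step: 58, 61, 64, 67, 70, 73, 76 → 79 → 82.
Letter: letters move back 2 places in the alphabet, wrapping A→Z; C, A, Y, W, U, S, Q → O → M.
Third coordinate: +1 each step, so 51, 52, 53, 54, 55, 56, 57 → 58 → 59.
Putting the parts together: {79/O/58} and then {82/M/59}.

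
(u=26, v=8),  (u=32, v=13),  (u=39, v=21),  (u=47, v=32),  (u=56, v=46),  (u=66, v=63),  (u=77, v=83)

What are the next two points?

(u=89, v=106), (u=102, v=132)

U: 26, 32, 39, 47, 56, 66, 77 → 89 → 102 (differences are 6, 7, 8, … (increasing by 1 each time)).
For the v, differences are 5, 8, 11, … (increasing by 3 each time): 8, 13, 21, 32, 46, 63, 83 → 106 → 132.
Putting the parts together: (u=89, v=106) and then (u=102, v=132).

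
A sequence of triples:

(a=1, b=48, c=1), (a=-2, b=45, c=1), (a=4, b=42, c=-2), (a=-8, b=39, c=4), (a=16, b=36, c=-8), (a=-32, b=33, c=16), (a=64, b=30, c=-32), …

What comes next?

(a=-128, b=27, c=64)

A: ×(-2) each step; 1, -2, 4, -8, 16, -32, 64 → -128.
B — −3 each step: 48, 45, 42, 39, 36, 33, 30 → 27.
C: 1, 1, -2, 4, -8, 16, -32 → 64 (always the previous value of the a).
Combining the parts gives (a=-128, b=27, c=64).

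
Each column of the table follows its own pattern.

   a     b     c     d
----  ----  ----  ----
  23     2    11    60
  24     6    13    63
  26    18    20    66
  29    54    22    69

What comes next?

Column a: 23, 24, 26, 29 → 33 (differences are 1, 2, 3, … (increasing by 1 each time)).
Column b: ×3 each step, so 2, 6, 18, 54 → 162.
Column c: 11, 13, 20, 22 → 29 (alternating steps +2, +7, +2, +7, …).
Column d: 60, 63, 66, 69 → 72 (+3 each step).
Putting it together: 33  162  29  72.

33  162  29  72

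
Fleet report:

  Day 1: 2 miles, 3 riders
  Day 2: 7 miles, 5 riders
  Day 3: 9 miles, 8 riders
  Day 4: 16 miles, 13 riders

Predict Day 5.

Miles: each term is the sum of the two before it; 2, 7, 9, 16 → 25.
For the riders, each term is the sum of the two before it: 3, 5, 8, 13 → 21.
So the next row is 25 miles, 21 riders.

25 miles, 21 riders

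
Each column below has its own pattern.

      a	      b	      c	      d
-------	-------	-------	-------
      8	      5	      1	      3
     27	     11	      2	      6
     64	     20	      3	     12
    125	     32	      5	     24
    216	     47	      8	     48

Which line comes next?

For the column a, perfect cubes: 2³, 3³, 4³, …: 8, 27, 64, 125, 216 → 343.
For the column b, differences are 6, 9, 12, … (increasing by 3 each time): 5, 11, 20, 32, 47 → 65.
Column c: each term is the sum of the two before it, so 1, 2, 3, 5, 8 → 13.
Column d: ×2 each step, so 3, 6, 12, 24, 48 → 96.
So the next line is 343  65  13  96.

343  65  13  96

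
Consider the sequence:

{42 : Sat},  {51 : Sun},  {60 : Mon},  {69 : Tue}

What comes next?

{78 : Wed}

First entry: +9 each step; 42, 51, 60, 69 → 78.
Day: Sat, Sun, Mon, Tue → Wed (runs through the weekdays Mon→Sun).
So the next tuple is {78 : Wed}.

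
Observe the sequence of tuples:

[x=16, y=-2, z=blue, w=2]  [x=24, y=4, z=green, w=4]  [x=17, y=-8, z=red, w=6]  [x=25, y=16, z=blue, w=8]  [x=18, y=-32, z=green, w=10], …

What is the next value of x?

26

X goes 16, 24, 17, 25, 18 → 26 (alternating steps +8, −7, +8, −7, …).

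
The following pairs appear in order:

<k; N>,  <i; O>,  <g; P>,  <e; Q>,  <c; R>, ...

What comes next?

<a; S>

First letter — letters move back 2 places in the alphabet: k, i, g, e, c → a.
Second letter — letters move forward 1 place in the alphabet: N, O, P, Q, R → S.
So the next pair is <a; S>.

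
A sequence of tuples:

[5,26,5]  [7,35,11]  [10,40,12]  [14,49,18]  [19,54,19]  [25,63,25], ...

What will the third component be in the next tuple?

26

Third component: alternating steps +6, +1, +6, +1, …; 5, 11, 12, 18, 19, 25 → 26.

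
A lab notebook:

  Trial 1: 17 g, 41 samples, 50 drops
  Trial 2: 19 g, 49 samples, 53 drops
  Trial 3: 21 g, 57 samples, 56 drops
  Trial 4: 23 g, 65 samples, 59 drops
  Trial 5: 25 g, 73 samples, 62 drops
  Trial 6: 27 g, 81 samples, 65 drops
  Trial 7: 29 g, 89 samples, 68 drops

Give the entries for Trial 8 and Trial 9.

For the g, +2 each step: 17, 19, 21, 23, 25, 27, 29 → 31 → 33.
Samples goes 41, 49, 57, 65, 73, 81, 89 → 97 → 105 (+8 each step).
Drops: +3 each step; 50, 53, 56, 59, 62, 65, 68 → 71 → 74.
So the next two lines are 31 g, 97 samples, 71 drops and 33 g, 105 samples, 74 drops.

31 g, 97 samples, 71 drops; 33 g, 105 samples, 74 drops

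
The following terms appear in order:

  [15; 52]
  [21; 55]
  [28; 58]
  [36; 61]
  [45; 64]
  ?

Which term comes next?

[55; 67]

For the first part, differences are 6, 7, 8, … (increasing by 1 each time): 15, 21, 28, 36, 45 → 55.
Second part: +3 each step, so 52, 55, 58, 61, 64 → 67.
Combining the parts gives [55; 67].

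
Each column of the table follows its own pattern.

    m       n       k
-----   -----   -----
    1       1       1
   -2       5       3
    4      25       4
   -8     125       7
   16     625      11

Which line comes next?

Column m — ×(-2) each step: 1, -2, 4, -8, 16 → -32.
Column n: ×5 each step; 1, 5, 25, 125, 625 → 3125.
Column k goes 1, 3, 4, 7, 11 → 18 (each term is the sum of the two before it).
So the next line is -32  3125  18.

-32  3125  18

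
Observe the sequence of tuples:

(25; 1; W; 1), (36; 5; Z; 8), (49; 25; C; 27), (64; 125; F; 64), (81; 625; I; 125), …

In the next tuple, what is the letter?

L

Letter — letters move forward 3 places in the alphabet, wrapping Z→A: W, Z, C, F, I → L.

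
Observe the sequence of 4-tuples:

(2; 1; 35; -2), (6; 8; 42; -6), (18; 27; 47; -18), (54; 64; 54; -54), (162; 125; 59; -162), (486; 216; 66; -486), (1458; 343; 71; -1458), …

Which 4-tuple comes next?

(4374; 512; 78; -4374)

First slot: 2, 6, 18, 54, 162, 486, 1458 → 4374 (×3 each step).
Second slot — perfect cubes: 1³, 2³, 3³, …: 1, 8, 27, 64, 125, 216, 343 → 512.
Third slot — alternating steps +7, +5, +7, +5, …: 35, 42, 47, 54, 59, 66, 71 → 78.
Fourth slot: always the negative of the first slot, so -2, -6, -18, -54, -162, -486, -1458 → -4374.
Combining the parts gives (4374; 512; 78; -4374).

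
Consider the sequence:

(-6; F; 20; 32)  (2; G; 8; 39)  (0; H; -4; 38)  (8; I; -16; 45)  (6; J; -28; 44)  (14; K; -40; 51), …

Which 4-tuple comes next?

(12; L; -52; 50)

First component: -6, 2, 0, 8, 6, 14 → 12 (alternating steps +8, −2, +8, −2, …).
Letter: letters move forward 1 place in the alphabet, so F, G, H, I, J, K → L.
Third component — −12 each step: 20, 8, -4, -16, -28, -40 → -52.
Fourth component: alternating steps +7, −1, +7, −1, …; 32, 39, 38, 45, 44, 51 → 50.
Combining the parts gives (12; L; -52; 50).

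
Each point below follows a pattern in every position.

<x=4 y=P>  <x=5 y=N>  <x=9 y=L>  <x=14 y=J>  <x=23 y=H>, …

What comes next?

X: each term is the sum of the two before it; 4, 5, 9, 14, 23 → 37.
Y — letters move back 2 places in the alphabet: P, N, L, J, H → F.
So the next point is <x=37 y=F>.

<x=37 y=F>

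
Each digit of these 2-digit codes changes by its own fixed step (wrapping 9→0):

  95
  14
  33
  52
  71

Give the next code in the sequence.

90

First digit: +2 each step, mod 10, so 9, 1, 3, 5, 7 → 9.
Second digit: −1 each step, mod 10, so 5, 4, 3, 2, 1 → 0.
So the next code is 90.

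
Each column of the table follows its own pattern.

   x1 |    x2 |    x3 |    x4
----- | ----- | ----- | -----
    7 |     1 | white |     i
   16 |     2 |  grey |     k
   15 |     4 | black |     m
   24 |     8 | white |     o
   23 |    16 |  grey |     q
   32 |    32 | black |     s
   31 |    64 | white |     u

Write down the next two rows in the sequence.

40  128  grey  w; 39  256  black  y

Column x1: alternating steps +9, −1, +9, −1, …, so 7, 16, 15, 24, 23, 32, 31 → 40 → 39.
Column x2: 1, 2, 4, 8, 16, 32, 64 → 128 → 256 (×2 each step).
Column x3: repeats white → grey → black; white, grey, black, white, grey, black, white → grey → black.
Column x4 goes i, k, m, o, q, s, u → w → y (letters move forward 2 places in the alphabet).
So the next two rows are 40  128  grey  w and 39  256  black  y.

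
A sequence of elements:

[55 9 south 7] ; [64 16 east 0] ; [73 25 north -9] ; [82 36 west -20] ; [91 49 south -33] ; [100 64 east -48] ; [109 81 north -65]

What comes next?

[118 100 west -84]

First coordinate: +9 each step; 55, 64, 73, 82, 91, 100, 109 → 118.
Second coordinate: perfect squares: 3², 4², 5², …, so 9, 16, 25, 36, 49, 64, 81 → 100.
Direction — repeats south → east → north → west: south, east, north, west, south, east, north → west.
Fourth coordinate: 7, 0, -9, -20, -33, -48, -65 → -84 (together with the second coordinate always sums to 16).
Putting it together: [118 100 west -84].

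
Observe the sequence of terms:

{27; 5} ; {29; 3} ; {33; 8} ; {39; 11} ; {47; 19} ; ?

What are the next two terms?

First part: differences are 2, 4, 6, … (increasing by 2 each time); 27, 29, 33, 39, 47 → 57 → 69.
Second part: each term is the sum of the two before it; 5, 3, 8, 11, 19 → 30 → 49.
Putting the parts together: {57; 30} and then {69; 49}.

{57; 30}, {69; 49}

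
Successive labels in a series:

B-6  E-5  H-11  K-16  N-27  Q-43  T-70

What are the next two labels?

Letter: B, E, H, K, N, Q, T → W → Z (letters move forward 3 places in the alphabet).
For the second component, each term is the sum of the two before it: 6, 5, 11, 16, 27, 43, 70 → 113 → 183.
So the next two labels are W-113 and Z-183.

W-113 then Z-183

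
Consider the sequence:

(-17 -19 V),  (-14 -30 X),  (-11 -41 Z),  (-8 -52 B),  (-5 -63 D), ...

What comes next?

First part: -17, -14, -11, -8, -5 → -2 (+3 each step).
Second part goes -19, -30, -41, -52, -63 → -74 (−11 each step).
For the letter, letters move forward 2 places in the alphabet, wrapping Z→A: V, X, Z, B, D → F.
So the next element is (-2 -74 F).

(-2 -74 F)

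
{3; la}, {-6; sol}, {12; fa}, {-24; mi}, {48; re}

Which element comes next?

{-96; do}

First coordinate: ×(-2) each step; 3, -6, 12, -24, 48 → -96.
Note: la, sol, fa, mi, re → do (runs backward through the solfège scale do→ti).
Putting it together: {-96; do}.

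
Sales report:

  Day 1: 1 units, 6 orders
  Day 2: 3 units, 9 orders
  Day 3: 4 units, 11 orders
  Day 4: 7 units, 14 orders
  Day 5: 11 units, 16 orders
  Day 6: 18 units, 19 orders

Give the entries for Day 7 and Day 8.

Units goes 1, 3, 4, 7, 11, 18 → 29 → 47 (each term is the sum of the two before it).
Orders: 6, 9, 11, 14, 16, 19 → 21 → 24 (alternating steps +3, +2, +3, +2, …).
So the next two lines are 29 units, 21 orders and 47 units, 24 orders.

29 units, 21 orders; 47 units, 24 orders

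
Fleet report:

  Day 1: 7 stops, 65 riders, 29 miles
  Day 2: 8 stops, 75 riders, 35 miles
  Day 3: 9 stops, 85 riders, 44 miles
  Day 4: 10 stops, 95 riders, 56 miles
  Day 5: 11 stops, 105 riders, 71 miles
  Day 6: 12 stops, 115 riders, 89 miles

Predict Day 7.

13 stops, 125 riders, 110 miles

Stops: +1 each step, so 7, 8, 9, 10, 11, 12 → 13.
Riders: +10 each step, so 65, 75, 85, 95, 105, 115 → 125.
Miles — differences are 6, 9, 12, … (increasing by 3 each time): 29, 35, 44, 56, 71, 89 → 110.
Putting it together: 13 stops, 125 riders, 110 miles.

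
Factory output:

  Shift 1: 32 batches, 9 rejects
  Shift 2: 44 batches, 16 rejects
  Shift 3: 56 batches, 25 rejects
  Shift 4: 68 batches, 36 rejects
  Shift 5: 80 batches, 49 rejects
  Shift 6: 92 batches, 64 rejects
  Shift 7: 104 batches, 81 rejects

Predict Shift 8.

116 batches, 100 rejects

Batches goes 32, 44, 56, 68, 80, 92, 104 → 116 (+12 each step).
For the rejects, perfect squares: 3², 4², 5², …: 9, 16, 25, 36, 49, 64, 81 → 100.
So the next line is 116 batches, 100 rejects.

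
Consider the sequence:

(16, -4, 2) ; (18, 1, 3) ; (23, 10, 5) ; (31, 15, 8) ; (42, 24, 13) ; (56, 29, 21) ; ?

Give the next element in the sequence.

For the first entry, differences are 2, 5, 8, … (increasing by 3 each time): 16, 18, 23, 31, 42, 56 → 73.
Second entry: alternating steps +5, +9, +5, +9, …, so -4, 1, 10, 15, 24, 29 → 38.
Third entry: each term is the sum of the two before it, so 2, 3, 5, 8, 13, 21 → 34.
Putting it together: (73, 38, 34).

(73, 38, 34)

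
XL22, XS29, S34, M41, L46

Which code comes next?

XL53

Size: runs through clothing sizes XS→XL; XL, XS, S, M, L → XL.
For the second component, alternating steps +7, +5, +7, +5, …: 22, 29, 34, 41, 46 → 53.
So the next code is XL53.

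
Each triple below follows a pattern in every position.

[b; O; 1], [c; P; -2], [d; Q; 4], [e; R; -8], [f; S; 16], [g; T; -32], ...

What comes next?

For the first letter, letters move forward 1 place in the alphabet: b, c, d, e, f, g → h.
Second letter: letters move forward 1 place in the alphabet; O, P, Q, R, S, T → U.
Third component goes 1, -2, 4, -8, 16, -32 → 64 (×(-2) each step).
So the next triple is [h; U; 64].

[h; U; 64]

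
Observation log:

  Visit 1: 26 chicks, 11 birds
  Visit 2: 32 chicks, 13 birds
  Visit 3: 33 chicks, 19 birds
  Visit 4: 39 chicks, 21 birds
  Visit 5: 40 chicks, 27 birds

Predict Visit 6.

46 chicks, 29 birds

Chicks: 26, 32, 33, 39, 40 → 46 (alternating steps +6, +1, +6, +1, …).
For the birds, alternating steps +2, +6, +2, +6, …: 11, 13, 19, 21, 27 → 29.
Putting it together: 46 chicks, 29 birds.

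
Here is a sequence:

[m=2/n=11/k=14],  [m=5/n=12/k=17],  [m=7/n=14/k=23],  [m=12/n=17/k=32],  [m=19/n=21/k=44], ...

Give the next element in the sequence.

[m=31/n=26/k=59]

M: 2, 5, 7, 12, 19 → 31 (each term is the sum of the two before it).
N: differences are 1, 2, 3, … (increasing by 1 each time); 11, 12, 14, 17, 21 → 26.
K goes 14, 17, 23, 32, 44 → 59 (differences are 3, 6, 9, … (increasing by 3 each time)).
So the next element is [m=31/n=26/k=59].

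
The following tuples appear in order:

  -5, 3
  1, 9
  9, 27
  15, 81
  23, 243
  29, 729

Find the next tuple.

For the first value, alternating steps +6, +8, +6, +8, …: -5, 1, 9, 15, 23, 29 → 37.
Second value: ×3 each step, so 3, 9, 27, 81, 243, 729 → 2187.
Putting it together: 37, 2187.

37, 2187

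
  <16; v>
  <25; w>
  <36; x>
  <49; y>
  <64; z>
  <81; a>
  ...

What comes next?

<100; b>

First component: 16, 25, 36, 49, 64, 81 → 100 (perfect squares: 4², 5², 6², …).
Letter: v, w, x, y, z, a → b (letters move forward 1 place in the alphabet, wrapping Z→A).
Combining the parts gives <100; b>.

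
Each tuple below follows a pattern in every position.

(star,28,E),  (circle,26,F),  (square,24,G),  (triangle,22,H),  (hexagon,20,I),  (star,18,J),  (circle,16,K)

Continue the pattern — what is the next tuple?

Shape: repeats star → circle → square → triangle → hexagon; star, circle, square, triangle, hexagon, star, circle → square.
Second coordinate: 28, 26, 24, 22, 20, 18, 16 → 14 (−2 each step).
Letter — letters move forward 1 place in the alphabet: E, F, G, H, I, J, K → L.
So the next tuple is (square,14,L).

(square,14,L)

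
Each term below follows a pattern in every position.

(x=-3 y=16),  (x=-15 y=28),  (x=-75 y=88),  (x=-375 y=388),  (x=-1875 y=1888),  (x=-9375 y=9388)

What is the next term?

(x=-46875 y=46888)

For the x, ×5 each step: -3, -15, -75, -375, -1875, -9375 → -46875.
Y: together with the x always sums to 13, so 16, 28, 88, 388, 1888, 9388 → 46888.
Putting it together: (x=-46875 y=46888).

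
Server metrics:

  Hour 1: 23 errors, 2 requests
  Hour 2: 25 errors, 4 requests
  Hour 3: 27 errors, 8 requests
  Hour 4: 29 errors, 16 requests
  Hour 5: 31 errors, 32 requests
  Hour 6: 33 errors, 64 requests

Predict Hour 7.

35 errors, 128 requests

Errors: +2 each step; 23, 25, 27, 29, 31, 33 → 35.
Requests: ×2 each step; 2, 4, 8, 16, 32, 64 → 128.
So the next line is 35 errors, 128 requests.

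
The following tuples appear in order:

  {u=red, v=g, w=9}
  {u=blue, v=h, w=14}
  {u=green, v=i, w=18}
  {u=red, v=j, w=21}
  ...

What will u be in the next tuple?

blue

U goes red, blue, green, red → blue (repeats red → blue → green).
For the v, letters move forward 1 place in the alphabet: g, h, i, j → k.
W: 9, 14, 18, 21 → 23 (differences are 5, 4, 3, … (decreasing by 1 each time)).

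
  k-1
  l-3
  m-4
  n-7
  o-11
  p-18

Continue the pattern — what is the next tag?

Letter: letters move forward 1 place in the alphabet; k, l, m, n, o, p → q.
Second component: each term is the sum of the two before it; 1, 3, 4, 7, 11, 18 → 29.
So the next tag is q-29.

q-29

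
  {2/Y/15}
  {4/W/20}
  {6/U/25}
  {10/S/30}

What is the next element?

{16/Q/35}

First entry: each term is the sum of the two before it, so 2, 4, 6, 10 → 16.
Letter: letters move back 2 places in the alphabet; Y, W, U, S → Q.
Third entry — +5 each step: 15, 20, 25, 30 → 35.
So the next element is {16/Q/35}.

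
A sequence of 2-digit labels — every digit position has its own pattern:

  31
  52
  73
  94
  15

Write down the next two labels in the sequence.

36, 57

First digit: +2 each step, mod 10; 3, 5, 7, 9, 1 → 3 → 5.
Second digit — +1 each step, mod 10: 1, 2, 3, 4, 5 → 6 → 7.
So the next two labels are 36 and 57.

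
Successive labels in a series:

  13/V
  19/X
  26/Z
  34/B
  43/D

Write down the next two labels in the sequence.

For the first component, differences are 6, 7, 8, … (increasing by 1 each time): 13, 19, 26, 34, 43 → 53 → 64.
Letter: V, X, Z, B, D → F → H (letters move forward 2 places in the alphabet, wrapping Z→A).
So the next two labels are 53/F and 64/H.

53/F then 64/H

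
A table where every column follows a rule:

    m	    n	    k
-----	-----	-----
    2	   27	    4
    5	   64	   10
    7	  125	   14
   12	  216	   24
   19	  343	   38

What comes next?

Column m goes 2, 5, 7, 12, 19 → 31 (each term is the sum of the two before it).
Column n: 27, 64, 125, 216, 343 → 512 (perfect cubes: 3³, 4³, 5³, …).
Column k: 4, 10, 14, 24, 38 → 62 (always 2 × the column m).
Putting it together: 31  512  62.

31  512  62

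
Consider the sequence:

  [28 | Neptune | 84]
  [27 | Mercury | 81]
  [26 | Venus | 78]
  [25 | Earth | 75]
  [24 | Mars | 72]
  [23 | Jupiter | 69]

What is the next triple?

First coordinate: −1 each step; 28, 27, 26, 25, 24, 23 → 22.
Planet: Neptune, Mercury, Venus, Earth, Mars, Jupiter → Saturn (runs through the planets Mercury→Neptune).
For the third coordinate, always 3 × the first coordinate: 84, 81, 78, 75, 72, 69 → 66.
So the next triple is [22 | Saturn | 66].

[22 | Saturn | 66]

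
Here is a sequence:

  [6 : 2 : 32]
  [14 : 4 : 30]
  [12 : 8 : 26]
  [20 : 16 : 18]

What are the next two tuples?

[18 : 32 : 2], [26 : 64 : -30]

First coordinate: 6, 14, 12, 20 → 18 → 26 (alternating steps +8, −2, +8, −2, …).
Second coordinate — ×2 each step: 2, 4, 8, 16 → 32 → 64.
Third coordinate: together with the second coordinate always sums to 34; 32, 30, 26, 18 → 2 → -30.
So the next two tuples are [18 : 32 : 2] and [26 : 64 : -30].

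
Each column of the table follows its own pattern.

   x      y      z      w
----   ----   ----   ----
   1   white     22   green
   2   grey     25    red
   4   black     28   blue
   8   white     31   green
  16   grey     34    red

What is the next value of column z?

37

For the column z, +3 each step: 22, 25, 28, 31, 34 → 37.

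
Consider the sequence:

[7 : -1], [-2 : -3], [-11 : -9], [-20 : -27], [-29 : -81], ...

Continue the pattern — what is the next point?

First component: −9 each step, so 7, -2, -11, -20, -29 → -38.
Second component: ×3 each step; -1, -3, -9, -27, -81 → -243.
Putting it together: [-38 : -243].

[-38 : -243]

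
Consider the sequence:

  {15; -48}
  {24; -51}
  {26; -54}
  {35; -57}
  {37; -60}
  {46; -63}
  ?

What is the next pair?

First value: alternating steps +9, +2, +9, +2, …; 15, 24, 26, 35, 37, 46 → 48.
Second value: -48, -51, -54, -57, -60, -63 → -66 (−3 each step).
Combining the parts gives {48; -66}.

{48; -66}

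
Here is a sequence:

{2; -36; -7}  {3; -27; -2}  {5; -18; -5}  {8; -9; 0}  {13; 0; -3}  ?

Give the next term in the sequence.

{21; 9; 2}

For the first slot, each term is the sum of the two before it: 2, 3, 5, 8, 13 → 21.
Second slot — +9 each step: -36, -27, -18, -9, 0 → 9.
Third slot: alternating steps +5, −3, +5, −3, …; -7, -2, -5, 0, -3 → 2.
Combining the parts gives {21; 9; 2}.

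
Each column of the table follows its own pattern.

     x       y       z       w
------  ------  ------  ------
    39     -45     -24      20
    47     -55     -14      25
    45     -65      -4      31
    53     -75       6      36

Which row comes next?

Column x: alternating steps +8, −2, +8, −2, …, so 39, 47, 45, 53 → 51.
Column y goes -45, -55, -65, -75 → -85 (−10 each step).
Column z — +10 each step: -24, -14, -4, 6 → 16.
Column w goes 20, 25, 31, 36 → 42 (alternating steps +5, +6, +5, +6, …).
Combining the parts gives 51  -85  16  42.

51  -85  16  42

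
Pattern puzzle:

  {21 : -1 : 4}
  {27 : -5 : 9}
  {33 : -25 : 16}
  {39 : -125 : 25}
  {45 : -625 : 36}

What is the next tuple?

First component goes 21, 27, 33, 39, 45 → 51 (+6 each step).
Second component — ×5 each step: -1, -5, -25, -125, -625 → -3125.
Third component: perfect squares: 2², 3², 4², …; 4, 9, 16, 25, 36 → 49.
Combining the parts gives {51 : -3125 : 49}.

{51 : -3125 : 49}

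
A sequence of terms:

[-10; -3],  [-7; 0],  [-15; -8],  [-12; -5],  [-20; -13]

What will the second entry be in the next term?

First entry — alternating steps +3, −8, +3, −8, …: -10, -7, -15, -12, -20 → -17.
Second entry goes -3, 0, -8, -5, -13 → -10 (always 7 more than the first entry).

-10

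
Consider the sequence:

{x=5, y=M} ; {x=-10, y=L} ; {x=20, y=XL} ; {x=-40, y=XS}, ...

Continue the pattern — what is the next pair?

{x=80, y=S}

X: ×(-2) each step, so 5, -10, 20, -40 → 80.
Y: M, L, XL, XS → S (runs through clothing sizes XS→XL).
Putting it together: {x=80, y=S}.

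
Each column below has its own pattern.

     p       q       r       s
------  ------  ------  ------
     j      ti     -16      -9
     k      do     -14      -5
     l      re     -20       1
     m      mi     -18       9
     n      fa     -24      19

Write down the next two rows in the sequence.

o  sol  -22  31; p  la  -28  45

Column p goes j, k, l, m, n → o → p (letters move forward 1 place in the alphabet).
Column q: runs through the solfège scale do→ti; ti, do, re, mi, fa → sol → la.
Column r: alternating steps +2, −6, +2, −6, …; -16, -14, -20, -18, -24 → -22 → -28.
For the column s, differences are 4, 6, 8, … (increasing by 2 each time): -9, -5, 1, 9, 19 → 31 → 45.
Putting the parts together: o  sol  -22  31 and then p  la  -28  45.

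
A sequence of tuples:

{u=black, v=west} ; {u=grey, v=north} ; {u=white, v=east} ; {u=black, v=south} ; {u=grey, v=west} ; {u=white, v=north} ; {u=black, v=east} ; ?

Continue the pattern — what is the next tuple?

{u=grey, v=south}

U: black, grey, white, black, grey, white, black → grey (repeats black → grey → white).
V: repeats west → north → east → south, so west, north, east, south, west, north, east → south.
So the next tuple is {u=grey, v=south}.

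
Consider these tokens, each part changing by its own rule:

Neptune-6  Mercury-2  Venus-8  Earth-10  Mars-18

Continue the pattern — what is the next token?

Jupiter-28

Planet goes Neptune, Mercury, Venus, Earth, Mars → Jupiter (runs through the planets Mercury→Neptune).
Second component — each term is the sum of the two before it: 6, 2, 8, 10, 18 → 28.
So the next token is Jupiter-28.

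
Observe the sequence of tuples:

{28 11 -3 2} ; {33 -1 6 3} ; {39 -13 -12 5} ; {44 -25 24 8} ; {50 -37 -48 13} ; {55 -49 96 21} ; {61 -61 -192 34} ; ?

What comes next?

First entry: alternating steps +5, +6, +5, +6, …; 28, 33, 39, 44, 50, 55, 61 → 66.
Second entry goes 11, -1, -13, -25, -37, -49, -61 → -73 (−12 each step).
Third entry: -3, 6, -12, 24, -48, 96, -192 → 384 (×(-2) each step).
Fourth entry goes 2, 3, 5, 8, 13, 21, 34 → 55 (each term is the sum of the two before it).
So the next tuple is {66 -73 384 55}.

{66 -73 384 55}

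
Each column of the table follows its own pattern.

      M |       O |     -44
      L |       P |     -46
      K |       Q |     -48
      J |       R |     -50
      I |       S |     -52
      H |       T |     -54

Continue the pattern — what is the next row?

G  U  -56

First letter — letters move back 1 place in the alphabet: M, L, K, J, I, H → G.
Second letter: letters move forward 1 place in the alphabet, so O, P, Q, R, S, T → U.
Third component: -44, -46, -48, -50, -52, -54 → -56 (−2 each step).
Combining the parts gives G  U  -56.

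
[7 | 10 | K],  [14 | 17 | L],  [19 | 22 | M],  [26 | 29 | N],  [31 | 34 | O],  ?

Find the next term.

[38 | 41 | P]

First value: alternating steps +7, +5, +7, +5, …, so 7, 14, 19, 26, 31 → 38.
Second value goes 10, 17, 22, 29, 34 → 41 (always 3 more than the first value).
Letter: letters move forward 1 place in the alphabet; K, L, M, N, O → P.
Putting it together: [38 | 41 | P].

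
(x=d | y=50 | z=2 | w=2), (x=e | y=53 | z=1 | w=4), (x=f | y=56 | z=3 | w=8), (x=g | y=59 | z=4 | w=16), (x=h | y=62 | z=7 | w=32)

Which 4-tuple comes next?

(x=i | y=65 | z=11 | w=64)

X: d, e, f, g, h → i (letters move forward 1 place in the alphabet).
Y: +3 each step; 50, 53, 56, 59, 62 → 65.
Z — each term is the sum of the two before it: 2, 1, 3, 4, 7 → 11.
W — ×2 each step: 2, 4, 8, 16, 32 → 64.
So the next 4-tuple is (x=i | y=65 | z=11 | w=64).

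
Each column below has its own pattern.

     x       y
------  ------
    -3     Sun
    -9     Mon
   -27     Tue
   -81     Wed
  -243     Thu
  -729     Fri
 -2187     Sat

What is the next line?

-6561  Sun

For the column x, ×3 each step: -3, -9, -27, -81, -243, -729, -2187 → -6561.
Column y: Sun, Mon, Tue, Wed, Thu, Fri, Sat → Sun (runs through the weekdays Mon→Sun).
So the next line is -6561  Sun.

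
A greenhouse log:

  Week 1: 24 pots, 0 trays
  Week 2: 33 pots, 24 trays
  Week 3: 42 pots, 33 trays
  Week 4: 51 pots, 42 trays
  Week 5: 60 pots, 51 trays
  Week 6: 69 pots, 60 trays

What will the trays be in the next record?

Pots: +9 each step; 24, 33, 42, 51, 60, 69 → 78.
Trays goes 0, 24, 33, 42, 51, 60 → 69 (always the previous value of the pots).

69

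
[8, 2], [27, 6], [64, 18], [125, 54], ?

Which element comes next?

First part: perfect cubes: 2³, 3³, 4³, …, so 8, 27, 64, 125 → 216.
Second part: 2, 6, 18, 54 → 162 (×3 each step).
Putting it together: [216, 162].

[216, 162]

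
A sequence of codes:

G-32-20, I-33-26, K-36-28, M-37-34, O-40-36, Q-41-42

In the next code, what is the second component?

Second component — alternating steps +1, +3, +1, +3, …: 32, 33, 36, 37, 40, 41 → 44.

44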